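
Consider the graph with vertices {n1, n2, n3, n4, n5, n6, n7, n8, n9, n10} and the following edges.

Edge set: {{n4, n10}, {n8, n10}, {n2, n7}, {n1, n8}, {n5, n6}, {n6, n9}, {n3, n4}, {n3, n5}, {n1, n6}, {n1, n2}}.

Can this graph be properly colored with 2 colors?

No

The cycle n8-n10-n4-n3-n5-n6-n1-n8 has odd length 7, so it cannot be 2-colored; at least 3 colors are needed.
So 2 colors are not enough.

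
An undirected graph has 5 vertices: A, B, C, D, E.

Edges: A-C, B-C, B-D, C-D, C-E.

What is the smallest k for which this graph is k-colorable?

3

B, C, D are pairwise adjacent, so at least 3 colors are needed.
A valid assignment using 3 colors: A=blue, B=green, C=red, D=blue, E=blue. Each edge has distinct colors on its endpoints.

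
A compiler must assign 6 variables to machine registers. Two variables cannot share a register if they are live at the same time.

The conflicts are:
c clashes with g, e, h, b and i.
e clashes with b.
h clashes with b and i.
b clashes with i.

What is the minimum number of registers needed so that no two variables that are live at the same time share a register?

c, h, b, i are mutually in conflict, so at least 4 registers are needed.
4 registers suffice: register 1 → {c}; register 2 → {g, b}; register 3 → {e, h}; register 4 → {i}. Every pair that conflicts lands in different registers.

4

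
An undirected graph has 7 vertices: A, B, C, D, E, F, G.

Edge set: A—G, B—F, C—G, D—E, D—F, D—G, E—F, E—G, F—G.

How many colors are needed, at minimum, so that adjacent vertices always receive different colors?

4

D, E, F, G are pairwise adjacent (a clique of size 4), so at least 4 colors are needed.
4 colors suffice: color 1 → {B, G}; color 2 → {A, C, F}; color 3 → {E}; color 4 → {D}. Every edge joins two different colors.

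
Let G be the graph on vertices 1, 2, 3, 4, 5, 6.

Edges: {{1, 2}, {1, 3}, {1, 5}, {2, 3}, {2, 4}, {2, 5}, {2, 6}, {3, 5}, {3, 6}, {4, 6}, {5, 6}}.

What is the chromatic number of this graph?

4

1, 2, 3, 5 are mutually adjacent (a clique of size 4), so at least 4 colors are needed.
A valid assignment using 4 colors: 1=d, 2=a, 3=c, 4=b, 5=b, 6=d. No two adjacent vertices share a color.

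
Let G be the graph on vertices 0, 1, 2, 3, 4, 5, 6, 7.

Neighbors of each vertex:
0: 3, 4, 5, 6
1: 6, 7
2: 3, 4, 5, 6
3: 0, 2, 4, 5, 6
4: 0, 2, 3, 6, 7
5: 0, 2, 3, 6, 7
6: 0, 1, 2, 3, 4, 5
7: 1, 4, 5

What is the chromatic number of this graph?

0, 3, 5, 6 are mutually adjacent (a clique of size 4), so at least 4 colors are needed.
4 colors suffice: 0=yellow, 1=blue, 2=yellow, 3=green, 4=blue, 5=blue, 6=red, 7=red. Every edge joins two different colors.

4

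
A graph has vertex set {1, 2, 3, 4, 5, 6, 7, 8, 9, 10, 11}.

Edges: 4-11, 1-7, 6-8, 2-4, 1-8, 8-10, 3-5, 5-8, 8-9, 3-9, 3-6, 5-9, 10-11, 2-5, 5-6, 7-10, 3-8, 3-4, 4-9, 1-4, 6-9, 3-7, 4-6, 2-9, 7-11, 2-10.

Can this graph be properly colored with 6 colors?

Yes

The chromatic number is 5. 3, 5, 6, 8, 9 form a clique, so at least 5 colors are needed.
5 colors suffice: color red → {1, 9, 10}; color blue → {4, 7, 8}; color green → {2, 3, 11}; color yellow → {5}; color purple → {6}.
Since 6 ≥ 5, a proper 6-coloring certainly exists.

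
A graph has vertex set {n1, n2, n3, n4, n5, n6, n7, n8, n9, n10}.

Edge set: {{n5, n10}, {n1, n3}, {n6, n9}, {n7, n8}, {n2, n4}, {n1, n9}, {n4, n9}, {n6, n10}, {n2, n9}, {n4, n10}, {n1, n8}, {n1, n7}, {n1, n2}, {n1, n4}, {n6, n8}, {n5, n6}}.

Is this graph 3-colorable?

n1, n2, n4, n9 are pairwise adjacent (a clique of size 4), so at least 4 colors are needed.
So 3 colors are not enough.

No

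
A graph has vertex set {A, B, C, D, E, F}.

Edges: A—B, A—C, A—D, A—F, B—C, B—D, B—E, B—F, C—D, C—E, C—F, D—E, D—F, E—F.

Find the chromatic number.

B, C, D, E, F are pairwise adjacent (a clique of size 5), so at least 5 colors are needed.
5 colors suffice: color 1 → {D}; color 2 → {F}; color 3 → {C}; color 4 → {B}; color 5 → {A, E}. No two adjacent vertices share a color.

5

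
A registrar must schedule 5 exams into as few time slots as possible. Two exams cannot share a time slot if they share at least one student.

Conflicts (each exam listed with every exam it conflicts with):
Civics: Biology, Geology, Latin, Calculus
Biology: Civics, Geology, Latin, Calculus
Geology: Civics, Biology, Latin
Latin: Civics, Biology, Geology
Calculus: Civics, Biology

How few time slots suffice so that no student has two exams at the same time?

4

Civics, Biology, Geology, Latin all conflict with each other, so at least 4 time slots are needed.
A valid assignment using 4 time slots: Civics=2, Biology=1, Geology=3, Latin=4, Calculus=3. Every pair that conflicts lands in different time slots.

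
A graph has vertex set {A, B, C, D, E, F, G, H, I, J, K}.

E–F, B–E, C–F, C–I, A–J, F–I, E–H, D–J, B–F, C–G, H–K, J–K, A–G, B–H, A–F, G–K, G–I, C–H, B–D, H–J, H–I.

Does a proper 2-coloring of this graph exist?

C, H, I form a triangle, so at least 3 colors are needed.
So 2 colors are not enough.

No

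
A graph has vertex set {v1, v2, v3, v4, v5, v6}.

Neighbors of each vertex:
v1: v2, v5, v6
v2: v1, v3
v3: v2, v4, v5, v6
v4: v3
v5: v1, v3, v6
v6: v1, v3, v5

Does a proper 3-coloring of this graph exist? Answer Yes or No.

The chromatic number is 3. v3, v5, v6 are pairwise adjacent, so at least 3 colors are needed.
3 colors suffice: color 1 → {v1, v3}; color 2 → {v2, v4, v6}; color 3 → {v5}.
That is already a proper 3-coloring.

Yes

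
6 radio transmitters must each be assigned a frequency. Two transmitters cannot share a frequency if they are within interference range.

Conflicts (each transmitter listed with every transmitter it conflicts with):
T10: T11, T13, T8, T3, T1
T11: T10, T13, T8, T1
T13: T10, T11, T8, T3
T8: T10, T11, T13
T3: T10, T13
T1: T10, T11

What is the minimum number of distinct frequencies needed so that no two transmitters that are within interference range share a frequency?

4

T10, T11, T13, T8 pairwise conflict, so at least 4 frequencies are needed.
4 frequencies suffice: frequency 1 → {T10}; frequency 2 → {T13, T1}; frequency 3 → {T11, T3}; frequency 4 → {T8}. Every pair that conflicts lands in different frequencies.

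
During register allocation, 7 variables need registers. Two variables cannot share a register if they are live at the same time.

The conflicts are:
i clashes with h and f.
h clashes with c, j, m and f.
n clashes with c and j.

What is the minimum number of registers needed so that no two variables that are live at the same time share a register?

i, h, f are mutually in conflict, so at least 3 registers are needed.
3 registers suffice: i=3, h=1, n=1, c=2, j=2, m=2, f=2. Each listed conflict is separated.

3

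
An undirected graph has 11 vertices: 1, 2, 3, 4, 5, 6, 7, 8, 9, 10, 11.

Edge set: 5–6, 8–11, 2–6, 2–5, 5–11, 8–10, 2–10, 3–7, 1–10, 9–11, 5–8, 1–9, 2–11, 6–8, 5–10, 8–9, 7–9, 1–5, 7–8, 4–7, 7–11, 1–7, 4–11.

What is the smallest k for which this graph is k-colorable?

4

7, 8, 9, 11 form a clique, so at least 4 colors are needed.
4 colors suffice: 1=red, 2=red, 3=red, 4=red, 5=blue, 6=green, 7=blue, 8=red, 9=yellow, 10=green, 11=green. No two adjacent vertices share a color.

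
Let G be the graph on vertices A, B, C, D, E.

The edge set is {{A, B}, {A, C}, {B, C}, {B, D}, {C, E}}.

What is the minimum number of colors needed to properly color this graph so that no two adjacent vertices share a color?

A, B, C are mutually adjacent, so at least 3 colors are needed.
3 colors suffice: color red → {B, E}; color blue → {C, D}; color green → {A}. Every edge joins two different colors.

3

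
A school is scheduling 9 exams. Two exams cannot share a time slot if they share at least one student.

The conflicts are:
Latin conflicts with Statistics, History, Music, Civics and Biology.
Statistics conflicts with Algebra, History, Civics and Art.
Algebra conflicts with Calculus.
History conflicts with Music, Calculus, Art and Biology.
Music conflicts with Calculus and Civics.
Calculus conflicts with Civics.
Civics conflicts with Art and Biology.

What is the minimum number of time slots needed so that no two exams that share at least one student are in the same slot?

Music, Calculus, Civics pairwise conflict, so at least 3 time slots are needed.
Using 3 time slots: Latin=3, Statistics=2, Algebra=1, History=1, Music=2, Calculus=3, Civics=1, Art=3, Biology=2. Each listed conflict is separated.

3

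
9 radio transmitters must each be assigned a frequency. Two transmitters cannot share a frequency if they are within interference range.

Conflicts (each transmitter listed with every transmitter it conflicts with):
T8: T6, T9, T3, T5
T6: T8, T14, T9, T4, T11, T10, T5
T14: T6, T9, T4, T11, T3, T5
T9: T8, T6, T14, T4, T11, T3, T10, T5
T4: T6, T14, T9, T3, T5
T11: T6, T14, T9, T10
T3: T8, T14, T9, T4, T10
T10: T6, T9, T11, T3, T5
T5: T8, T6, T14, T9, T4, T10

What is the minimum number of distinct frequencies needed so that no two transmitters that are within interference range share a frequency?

5

T6, T14, T9, T4, T5 all conflict with each other, so at least 5 frequencies are needed.
5 frequencies suffice: T8=3, T6=2, T14=3, T9=1, T4=5, T11=4, T3=2, T10=3, T5=4. Every pair that conflicts lands in different frequencies.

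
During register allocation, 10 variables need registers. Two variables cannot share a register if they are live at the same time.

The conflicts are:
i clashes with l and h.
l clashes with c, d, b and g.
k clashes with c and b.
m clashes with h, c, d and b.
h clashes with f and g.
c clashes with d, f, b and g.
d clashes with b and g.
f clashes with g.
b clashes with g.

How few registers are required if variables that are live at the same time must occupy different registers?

5

l, c, d, b, g pairwise conflict, so at least 5 registers are needed.
5 registers suffice: register 1 → {h, c}; register 2 → {i, k, m, g}; register 3 → {f, b}; register 4 → {l}; register 5 → {d}. Every pair that conflicts lands in different registers.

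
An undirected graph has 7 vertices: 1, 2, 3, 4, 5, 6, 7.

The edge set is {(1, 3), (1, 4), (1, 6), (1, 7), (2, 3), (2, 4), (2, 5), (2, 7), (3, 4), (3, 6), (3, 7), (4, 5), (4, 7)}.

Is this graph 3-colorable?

No

2, 3, 4, 7 form a clique, so at least 4 colors are needed.
So 3 colors are not enough.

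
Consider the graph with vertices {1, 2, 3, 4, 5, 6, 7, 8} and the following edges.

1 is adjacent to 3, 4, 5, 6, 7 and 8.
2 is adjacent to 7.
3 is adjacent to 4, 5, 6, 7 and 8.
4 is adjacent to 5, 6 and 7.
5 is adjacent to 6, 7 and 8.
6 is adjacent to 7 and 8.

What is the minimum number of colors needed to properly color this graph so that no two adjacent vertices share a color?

6

1, 3, 4, 5, 6, 7 form a clique, so at least 6 colors are needed.
6 colors suffice: color a → {2, 3}; color b → {7, 8}; color c → {6}; color d → {5}; color e → {1}; color f → {4}. No two adjacent vertices share a color.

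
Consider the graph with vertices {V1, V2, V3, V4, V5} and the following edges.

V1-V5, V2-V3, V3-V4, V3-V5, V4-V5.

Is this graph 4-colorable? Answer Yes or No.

The chromatic number is 3. V3, V4, V5 are pairwise adjacent, so at least 3 colors are needed.
3 colors suffice: color red → {V2, V5}; color blue → {V1, V3}; color green → {V4}.
Since 4 ≥ 3, a proper 4-coloring certainly exists.

Yes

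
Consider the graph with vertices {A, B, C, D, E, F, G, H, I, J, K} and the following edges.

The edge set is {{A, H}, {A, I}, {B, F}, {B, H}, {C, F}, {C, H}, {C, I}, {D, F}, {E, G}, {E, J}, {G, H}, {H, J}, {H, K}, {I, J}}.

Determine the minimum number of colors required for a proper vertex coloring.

2

E and G are adjacent, so at least 2 colors are needed.
2 colors suffice: color 1 → {E, F, H, I}; color 2 → {A, B, C, D, G, J, K}. Every edge joins two different colors.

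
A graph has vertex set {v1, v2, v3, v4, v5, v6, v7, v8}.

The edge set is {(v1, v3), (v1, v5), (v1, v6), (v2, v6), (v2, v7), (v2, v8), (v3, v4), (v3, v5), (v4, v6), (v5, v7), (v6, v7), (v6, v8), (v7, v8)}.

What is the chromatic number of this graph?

4

v2, v6, v7, v8 are mutually adjacent (a clique of size 4), so at least 4 colors are needed.
4 colors suffice: color 1 → {v3, v6}; color 2 → {v1, v4, v7}; color 3 → {v2, v5}; color 4 → {v8}. Each edge has distinct colors on its endpoints.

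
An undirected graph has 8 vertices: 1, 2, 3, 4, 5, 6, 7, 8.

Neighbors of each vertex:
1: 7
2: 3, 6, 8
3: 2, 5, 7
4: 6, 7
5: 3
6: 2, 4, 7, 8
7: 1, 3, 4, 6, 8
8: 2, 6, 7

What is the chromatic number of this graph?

4, 6, 7 are pairwise adjacent, so at least 3 colors are needed.
3 colors suffice: color a → {2, 5, 7}; color b → {1, 3, 6}; color c → {4, 8}. Each edge has distinct colors on its endpoints.

3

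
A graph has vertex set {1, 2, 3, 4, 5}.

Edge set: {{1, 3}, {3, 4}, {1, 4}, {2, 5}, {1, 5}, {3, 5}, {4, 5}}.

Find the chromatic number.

1, 3, 4, 5 are pairwise adjacent (a clique of size 4), so at least 4 colors are needed.
A valid assignment using 4 colors: 1=b, 2=b, 3=d, 4=c, 5=a. Each edge has distinct colors on its endpoints.

4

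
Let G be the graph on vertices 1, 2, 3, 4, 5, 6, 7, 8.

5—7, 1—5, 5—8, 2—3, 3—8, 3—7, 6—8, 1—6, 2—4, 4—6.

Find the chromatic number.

3

The cycle 2-3-8-6-4-2 has odd length 5, so it cannot be 2-colored; at least 3 colors are needed.
A valid assignment using 3 colors: 1=blue, 2=green, 3=red, 4=blue, 5=red, 6=red, 7=blue, 8=blue. Every edge joins two different colors.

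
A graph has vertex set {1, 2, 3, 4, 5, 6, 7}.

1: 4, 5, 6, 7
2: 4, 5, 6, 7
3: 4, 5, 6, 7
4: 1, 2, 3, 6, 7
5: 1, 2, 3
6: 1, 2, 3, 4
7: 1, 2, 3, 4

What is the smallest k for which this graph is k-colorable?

3

1, 4, 6 form a triangle, so at least 3 colors are needed.
3 colors suffice: color red → {4, 5}; color blue → {6, 7}; color green → {1, 2, 3}. Every edge joins two different colors.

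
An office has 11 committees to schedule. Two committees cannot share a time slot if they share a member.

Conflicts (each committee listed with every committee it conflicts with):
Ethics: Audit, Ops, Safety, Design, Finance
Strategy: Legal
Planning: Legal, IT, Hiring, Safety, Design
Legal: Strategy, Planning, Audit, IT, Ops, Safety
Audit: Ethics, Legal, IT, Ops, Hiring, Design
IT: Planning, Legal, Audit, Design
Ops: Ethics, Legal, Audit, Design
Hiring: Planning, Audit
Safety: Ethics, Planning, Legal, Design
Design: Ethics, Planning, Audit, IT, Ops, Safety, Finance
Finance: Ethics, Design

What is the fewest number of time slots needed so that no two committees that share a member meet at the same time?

4

Ethics, Audit, Ops, Design all conflict with each other, so at least 4 time slots are needed.
4 time slots suffice: Ethics=3, Strategy=2, Planning=2, Legal=1, Audit=2, IT=3, Ops=4, Hiring=1, Safety=4, Design=1, Finance=2. No two conflicting committees share a time slot.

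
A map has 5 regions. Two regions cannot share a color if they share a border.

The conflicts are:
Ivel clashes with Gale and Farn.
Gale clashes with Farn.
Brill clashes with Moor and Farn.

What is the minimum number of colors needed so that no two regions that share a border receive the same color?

3

Ivel, Gale, Farn pairwise conflict, so at least 3 colors are needed.
3 colors suffice: color 1 → {Moor, Farn}; color 2 → {Gale, Brill}; color 3 → {Ivel}. No two conflicting regions share a color.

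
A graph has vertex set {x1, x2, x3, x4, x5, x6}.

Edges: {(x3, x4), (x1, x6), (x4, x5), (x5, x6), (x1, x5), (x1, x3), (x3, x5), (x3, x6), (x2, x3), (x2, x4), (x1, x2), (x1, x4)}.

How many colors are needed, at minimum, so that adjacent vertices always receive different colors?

4

x1, x2, x3, x4 are pairwise adjacent (a clique of size 4), so at least 4 colors are needed.
4 colors suffice: color 1 → {x3}; color 2 → {x1}; color 3 → {x4, x6}; color 4 → {x2, x5}. Each edge has distinct colors on its endpoints.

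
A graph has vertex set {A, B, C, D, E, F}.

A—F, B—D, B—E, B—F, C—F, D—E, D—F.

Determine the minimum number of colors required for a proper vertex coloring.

3

B, D, E are mutually adjacent, so at least 3 colors are needed.
3 colors suffice: A=blue, B=blue, C=blue, D=green, E=red, F=red. Each edge has distinct colors on its endpoints.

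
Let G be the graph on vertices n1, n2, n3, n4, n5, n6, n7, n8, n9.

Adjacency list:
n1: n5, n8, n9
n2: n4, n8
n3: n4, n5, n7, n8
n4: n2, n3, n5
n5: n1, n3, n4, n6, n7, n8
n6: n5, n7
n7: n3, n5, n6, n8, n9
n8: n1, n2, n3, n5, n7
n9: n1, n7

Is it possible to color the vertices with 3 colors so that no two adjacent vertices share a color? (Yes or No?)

No

n3, n5, n7, n8 form a clique, so at least 4 colors are needed.
So 3 colors are not enough.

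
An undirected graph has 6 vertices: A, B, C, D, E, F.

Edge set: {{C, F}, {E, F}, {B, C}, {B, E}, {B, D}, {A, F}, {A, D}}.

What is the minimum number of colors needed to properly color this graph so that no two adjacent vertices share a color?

3

The cycle F-A-D-B-E-F has odd length 5, so it cannot be 2-colored; at least 3 colors are needed.
3 colors suffice: color 1 → {B, F}; color 2 → {C, D, E}; color 3 → {A}. No two adjacent vertices share a color.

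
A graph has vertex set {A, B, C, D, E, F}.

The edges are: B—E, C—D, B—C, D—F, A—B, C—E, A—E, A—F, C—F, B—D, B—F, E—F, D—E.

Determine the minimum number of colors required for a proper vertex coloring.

B, C, D, E, F are pairwise adjacent (a clique of size 5), so at least 5 colors are needed.
5 colors suffice: A=yellow, B=red, C=yellow, D=purple, E=blue, F=green. Every edge joins two different colors.

5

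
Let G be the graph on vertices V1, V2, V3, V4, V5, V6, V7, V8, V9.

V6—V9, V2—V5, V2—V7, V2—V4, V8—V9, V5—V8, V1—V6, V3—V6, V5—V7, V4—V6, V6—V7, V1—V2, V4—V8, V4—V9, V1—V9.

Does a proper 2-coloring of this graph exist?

No

V4, V6, V9 are pairwise adjacent, so at least 3 colors are needed.
So 2 colors are not enough.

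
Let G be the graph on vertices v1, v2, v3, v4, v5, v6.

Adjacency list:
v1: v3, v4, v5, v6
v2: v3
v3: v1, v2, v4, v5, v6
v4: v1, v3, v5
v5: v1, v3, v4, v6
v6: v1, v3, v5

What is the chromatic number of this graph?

4

v1, v3, v4, v5 are pairwise adjacent (a clique of size 4), so at least 4 colors are needed.
A valid assignment using 4 colors: v1=green, v2=blue, v3=red, v4=yellow, v5=blue, v6=yellow. Every edge joins two different colors.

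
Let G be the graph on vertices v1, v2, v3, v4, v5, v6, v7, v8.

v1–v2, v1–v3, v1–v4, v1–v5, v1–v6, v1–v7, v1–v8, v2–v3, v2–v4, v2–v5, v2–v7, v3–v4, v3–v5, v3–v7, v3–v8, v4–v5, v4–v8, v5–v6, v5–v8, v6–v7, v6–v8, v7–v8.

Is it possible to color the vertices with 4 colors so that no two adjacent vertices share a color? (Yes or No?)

v1, v3, v4, v5, v8 are pairwise adjacent (a clique of size 5), so at least 5 colors are needed.
So 4 colors are not enough.

No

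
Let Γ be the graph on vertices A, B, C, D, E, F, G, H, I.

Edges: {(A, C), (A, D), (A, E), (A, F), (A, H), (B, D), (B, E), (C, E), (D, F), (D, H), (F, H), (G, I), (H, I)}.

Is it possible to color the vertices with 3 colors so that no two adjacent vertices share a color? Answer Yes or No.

A, D, F, H are pairwise adjacent (a clique of size 4), so at least 4 colors are needed.
So 3 colors are not enough.

No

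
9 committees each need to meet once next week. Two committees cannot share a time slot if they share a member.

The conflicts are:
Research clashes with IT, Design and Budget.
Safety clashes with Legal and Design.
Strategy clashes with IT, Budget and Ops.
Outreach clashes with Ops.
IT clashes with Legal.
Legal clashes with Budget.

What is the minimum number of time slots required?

The cycle Design-Research-Budget-Legal-Safety-Design has odd length 5, so it cannot be 2-colored; at least 3 time slots are needed.
3 time slots suffice: time slot 1 → {Research, Strategy, Outreach, Legal}; time slot 2 → {IT, Design, Budget, Ops}; time slot 3 → {Safety}. Each listed conflict is separated.

3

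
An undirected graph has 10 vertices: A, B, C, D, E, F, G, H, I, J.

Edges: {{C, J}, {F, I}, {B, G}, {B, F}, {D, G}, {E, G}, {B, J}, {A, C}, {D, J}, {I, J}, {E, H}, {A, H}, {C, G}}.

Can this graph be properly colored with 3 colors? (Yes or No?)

The chromatic number is 3. The cycle E-G-C-A-H-E has odd length 5, so it cannot be 2-colored; at least 3 colors are needed.
3 colors suffice: color 1 → {A, F, G, J}; color 2 → {B, C, D, E, I}; color 3 → {H}.
That is already a proper 3-coloring.

Yes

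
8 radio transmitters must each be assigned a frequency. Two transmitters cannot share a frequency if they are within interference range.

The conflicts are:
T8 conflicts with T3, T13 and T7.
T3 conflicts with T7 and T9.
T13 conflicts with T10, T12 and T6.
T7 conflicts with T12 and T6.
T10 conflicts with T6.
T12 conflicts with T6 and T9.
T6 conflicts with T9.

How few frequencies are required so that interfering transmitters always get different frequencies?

3

T8, T3, T7 pairwise conflict, so at least 3 frequencies are needed.
Using 3 frequencies: T8=1, T3=2, T13=3, T7=3, T10=2, T12=2, T6=1, T9=3. No two conflicting transmitters share a frequency.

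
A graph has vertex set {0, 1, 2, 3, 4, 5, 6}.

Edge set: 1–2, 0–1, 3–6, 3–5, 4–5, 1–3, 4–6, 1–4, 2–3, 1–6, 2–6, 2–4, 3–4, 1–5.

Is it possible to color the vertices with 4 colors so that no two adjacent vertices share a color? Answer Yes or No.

No

1, 2, 3, 4, 6 are mutually adjacent (a clique of size 5), so at least 5 colors are needed.
So 4 colors are not enough.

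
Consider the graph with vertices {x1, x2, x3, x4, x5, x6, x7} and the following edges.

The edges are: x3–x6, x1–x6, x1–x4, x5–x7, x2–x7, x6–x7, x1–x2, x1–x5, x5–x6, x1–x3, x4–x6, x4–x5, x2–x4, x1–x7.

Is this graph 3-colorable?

x1, x5, x6, x7 are mutually adjacent (a clique of size 4), so at least 4 colors are needed.
So 3 colors are not enough.

No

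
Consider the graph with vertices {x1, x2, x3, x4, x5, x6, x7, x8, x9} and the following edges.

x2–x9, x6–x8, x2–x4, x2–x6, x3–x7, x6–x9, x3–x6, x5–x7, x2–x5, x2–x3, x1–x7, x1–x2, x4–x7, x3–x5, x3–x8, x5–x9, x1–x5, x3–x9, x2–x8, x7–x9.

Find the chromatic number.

4

x2, x3, x5, x9 are pairwise adjacent (a clique of size 4), so at least 4 colors are needed.
4 colors suffice: color red → {x2, x7}; color blue → {x1, x3, x4}; color green → {x8, x9}; color yellow → {x5, x6}. Every edge joins two different colors.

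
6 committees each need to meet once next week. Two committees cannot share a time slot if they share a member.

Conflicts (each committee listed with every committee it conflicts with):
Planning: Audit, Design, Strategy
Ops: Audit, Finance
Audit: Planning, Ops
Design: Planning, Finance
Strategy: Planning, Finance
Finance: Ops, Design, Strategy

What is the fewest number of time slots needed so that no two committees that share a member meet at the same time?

The cycle Finance-Design-Planning-Audit-Ops-Finance has odd length 5, so it cannot be 2-colored; at least 3 time slots are needed.
3 time slots suffice: time slot 1 → {Planning, Finance}; time slot 2 → {Audit, Design, Strategy}; time slot 3 → {Ops}. Every pair that conflicts lands in different time slots.

3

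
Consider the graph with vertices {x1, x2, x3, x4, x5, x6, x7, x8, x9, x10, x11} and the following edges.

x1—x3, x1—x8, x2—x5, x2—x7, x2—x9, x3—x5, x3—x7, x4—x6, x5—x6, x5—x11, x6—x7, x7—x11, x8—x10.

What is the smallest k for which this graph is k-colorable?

x1 and x8 are adjacent, so at least 2 colors are needed.
2 colors suffice: color red → {x1, x4, x5, x7, x9, x10}; color blue → {x2, x3, x6, x8, x11}. Every edge joins two different colors.

2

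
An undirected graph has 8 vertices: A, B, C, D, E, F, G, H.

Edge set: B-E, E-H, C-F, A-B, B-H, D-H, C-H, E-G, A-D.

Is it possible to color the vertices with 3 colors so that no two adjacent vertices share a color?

The chromatic number is 3. B, E, H are mutually adjacent, so at least 3 colors are needed.
3 colors suffice: color red → {A, F, G, H}; color blue → {B, C, D}; color green → {E}.
That is already a proper 3-coloring.

Yes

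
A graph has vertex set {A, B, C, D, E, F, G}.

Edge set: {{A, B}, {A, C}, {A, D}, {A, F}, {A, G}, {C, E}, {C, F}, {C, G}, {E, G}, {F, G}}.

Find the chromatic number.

A, C, F, G are mutually adjacent (a clique of size 4), so at least 4 colors are needed.
One proper 4-coloring: A=1, B=2, C=3, D=2, E=1, F=4, G=2. Every edge joins two different colors.

4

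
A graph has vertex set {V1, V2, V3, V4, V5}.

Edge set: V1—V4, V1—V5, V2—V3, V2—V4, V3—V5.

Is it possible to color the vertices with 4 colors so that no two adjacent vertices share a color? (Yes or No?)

The chromatic number is 3. The cycle V5-V1-V4-V2-V3-V5 has odd length 5, so it cannot be 2-colored; at least 3 colors are needed.
One proper 3-coloring: V1=B, V2=B, V3=R, V4=R, V5=G.
Since 4 ≥ 3, a proper 4-coloring certainly exists.

Yes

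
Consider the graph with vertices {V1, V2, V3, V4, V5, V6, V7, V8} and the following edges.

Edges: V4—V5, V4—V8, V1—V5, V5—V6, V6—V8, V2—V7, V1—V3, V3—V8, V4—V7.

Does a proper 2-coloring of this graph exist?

No

The cycle V1-V5-V4-V8-V3-V1 has odd length 5, so it cannot be 2-colored; at least 3 colors are needed.
So 2 colors are not enough.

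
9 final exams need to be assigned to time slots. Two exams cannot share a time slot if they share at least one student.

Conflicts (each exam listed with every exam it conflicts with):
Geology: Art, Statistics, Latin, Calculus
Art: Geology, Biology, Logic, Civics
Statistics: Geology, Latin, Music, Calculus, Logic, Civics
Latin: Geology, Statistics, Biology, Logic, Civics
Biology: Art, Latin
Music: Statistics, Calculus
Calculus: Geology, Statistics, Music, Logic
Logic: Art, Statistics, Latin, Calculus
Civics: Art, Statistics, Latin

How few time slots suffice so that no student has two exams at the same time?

3

Statistics, Music, Calculus are mutually in conflict, so at least 3 time slots are needed.
3 time slots suffice: time slot 1 → {Art, Statistics}; time slot 2 → {Latin, Calculus}; time slot 3 → {Geology, Biology, Music, Logic, Civics}. Every pair that conflicts lands in different time slots.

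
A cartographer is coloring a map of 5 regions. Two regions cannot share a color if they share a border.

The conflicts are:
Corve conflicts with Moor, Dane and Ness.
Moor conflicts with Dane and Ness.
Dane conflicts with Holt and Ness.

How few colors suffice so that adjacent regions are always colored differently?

4

Corve, Moor, Dane, Ness are mutually in conflict, so at least 4 colors are needed.
One proper 4-coloring: Corve=4, Moor=2, Dane=1, Holt=2, Ness=3. Each listed conflict is separated.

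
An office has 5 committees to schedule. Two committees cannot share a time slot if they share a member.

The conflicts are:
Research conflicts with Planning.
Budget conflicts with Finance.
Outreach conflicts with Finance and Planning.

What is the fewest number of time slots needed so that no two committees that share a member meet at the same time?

2

Outreach and Finance conflict, so at least 2 time slots are needed.
A valid assignment using 2 time slots: Research=2, Budget=2, Outreach=2, Finance=1, Planning=1. Every pair that conflicts lands in different time slots.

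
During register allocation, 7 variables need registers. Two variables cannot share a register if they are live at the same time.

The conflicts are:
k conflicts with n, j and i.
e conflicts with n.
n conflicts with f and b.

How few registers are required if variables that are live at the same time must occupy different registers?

2

k and n conflict, so at least 2 registers are needed.
2 registers suffice: k=2, e=2, n=1, j=1, f=2, b=2, i=1. No two conflicting variables share a register.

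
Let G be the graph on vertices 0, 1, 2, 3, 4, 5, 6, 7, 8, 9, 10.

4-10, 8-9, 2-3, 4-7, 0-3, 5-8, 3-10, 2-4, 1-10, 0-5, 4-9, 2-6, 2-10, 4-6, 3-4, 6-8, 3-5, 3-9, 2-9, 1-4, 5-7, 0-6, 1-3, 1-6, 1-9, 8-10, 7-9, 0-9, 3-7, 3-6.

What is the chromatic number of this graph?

2, 3, 4, 6 are mutually adjacent (a clique of size 4), so at least 4 colors are needed.
4 colors suffice: color red → {3, 8}; color blue → {5, 6, 9, 10}; color green → {0, 4}; color yellow → {1, 2, 7}. No two adjacent vertices share a color.

4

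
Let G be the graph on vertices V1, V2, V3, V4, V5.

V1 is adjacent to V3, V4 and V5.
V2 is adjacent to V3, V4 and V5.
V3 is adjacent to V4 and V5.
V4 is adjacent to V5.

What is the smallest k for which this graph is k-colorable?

V2, V3, V4, V5 are pairwise adjacent (a clique of size 4), so at least 4 colors are needed.
One proper 4-coloring: V1=4, V2=4, V3=3, V4=1, V5=2. Each edge has distinct colors on its endpoints.

4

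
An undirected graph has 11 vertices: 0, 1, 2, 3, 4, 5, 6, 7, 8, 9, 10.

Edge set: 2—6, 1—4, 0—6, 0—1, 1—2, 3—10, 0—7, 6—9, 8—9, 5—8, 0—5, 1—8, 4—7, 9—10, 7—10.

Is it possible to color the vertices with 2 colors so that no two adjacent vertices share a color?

No

The cycle 6-9-10-7-0-6 has odd length 5, so it cannot be 2-colored; at least 3 colors are needed.
So 2 colors are not enough.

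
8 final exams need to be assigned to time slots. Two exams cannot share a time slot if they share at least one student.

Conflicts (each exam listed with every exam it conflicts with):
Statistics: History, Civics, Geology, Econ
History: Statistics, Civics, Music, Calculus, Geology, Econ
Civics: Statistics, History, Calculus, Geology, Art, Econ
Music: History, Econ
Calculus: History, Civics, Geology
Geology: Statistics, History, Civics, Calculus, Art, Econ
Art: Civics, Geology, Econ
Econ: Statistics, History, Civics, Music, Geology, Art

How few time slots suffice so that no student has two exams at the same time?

Statistics, History, Civics, Geology, Econ all conflict with each other, so at least 5 time slots are needed.
5 time slots suffice: time slot 1 → {History, Art}; time slot 2 → {Music, Geology}; time slot 3 → {Calculus, Econ}; time slot 4 → {Civics}; time slot 5 → {Statistics}. No two conflicting exams share a time slot.

5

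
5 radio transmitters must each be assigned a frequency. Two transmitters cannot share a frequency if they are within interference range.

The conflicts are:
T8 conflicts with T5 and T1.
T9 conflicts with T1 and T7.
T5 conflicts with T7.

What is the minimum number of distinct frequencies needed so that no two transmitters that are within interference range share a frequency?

The cycle T1-T8-T5-T7-T9-T1 has odd length 5, so it cannot be 2-colored; at least 3 frequencies are needed.
A valid assignment using 3 frequencies: T8=2, T9=1, T5=1, T1=3, T7=2. Each listed conflict is separated.

3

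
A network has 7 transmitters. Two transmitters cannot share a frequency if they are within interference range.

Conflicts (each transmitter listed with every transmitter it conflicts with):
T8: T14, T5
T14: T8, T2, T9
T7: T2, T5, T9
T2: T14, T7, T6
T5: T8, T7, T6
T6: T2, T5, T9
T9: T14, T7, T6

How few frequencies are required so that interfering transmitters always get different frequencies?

3

The cycle T14-T9-T7-T5-T8-T14 has odd length 5, so it cannot be 2-colored; at least 3 frequencies are needed.
3 frequencies suffice: frequency 1 → {T14, T7, T6}; frequency 2 → {T2, T5, T9}; frequency 3 → {T8}. Every pair that conflicts lands in different frequencies.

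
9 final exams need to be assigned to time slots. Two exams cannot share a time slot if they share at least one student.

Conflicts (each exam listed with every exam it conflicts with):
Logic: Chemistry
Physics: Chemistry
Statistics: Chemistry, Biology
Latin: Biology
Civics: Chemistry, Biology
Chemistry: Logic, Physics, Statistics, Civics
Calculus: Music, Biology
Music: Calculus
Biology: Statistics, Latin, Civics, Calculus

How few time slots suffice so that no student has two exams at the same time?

Civics and Biology conflict, so at least 2 time slots are needed.
2 time slots suffice: time slot 1 → {Chemistry, Music, Biology}; time slot 2 → {Logic, Physics, Statistics, Latin, Civics, Calculus}. No two conflicting exams share a time slot.

2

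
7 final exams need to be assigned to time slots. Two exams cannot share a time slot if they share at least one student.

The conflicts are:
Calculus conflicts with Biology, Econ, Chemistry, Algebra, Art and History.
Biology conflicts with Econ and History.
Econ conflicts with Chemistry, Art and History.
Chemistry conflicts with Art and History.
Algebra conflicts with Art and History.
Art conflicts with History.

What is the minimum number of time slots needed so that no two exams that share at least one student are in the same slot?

Calculus, Econ, Chemistry, Art, History all conflict with each other, so at least 5 time slots are needed.
A valid assignment using 5 time slots: Calculus=1, Biology=4, Econ=3, Chemistry=5, Algebra=3, Art=4, History=2. Every pair that conflicts lands in different time slots.

5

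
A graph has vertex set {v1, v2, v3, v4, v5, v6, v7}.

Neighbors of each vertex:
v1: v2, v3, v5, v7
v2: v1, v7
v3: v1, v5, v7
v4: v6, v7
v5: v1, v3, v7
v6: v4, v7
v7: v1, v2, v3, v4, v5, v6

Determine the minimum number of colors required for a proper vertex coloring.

4

v1, v3, v5, v7 are mutually adjacent (a clique of size 4), so at least 4 colors are needed.
4 colors suffice: color 1 → {v7}; color 2 → {v1, v6}; color 3 → {v2, v4, v5}; color 4 → {v3}. No two adjacent vertices share a color.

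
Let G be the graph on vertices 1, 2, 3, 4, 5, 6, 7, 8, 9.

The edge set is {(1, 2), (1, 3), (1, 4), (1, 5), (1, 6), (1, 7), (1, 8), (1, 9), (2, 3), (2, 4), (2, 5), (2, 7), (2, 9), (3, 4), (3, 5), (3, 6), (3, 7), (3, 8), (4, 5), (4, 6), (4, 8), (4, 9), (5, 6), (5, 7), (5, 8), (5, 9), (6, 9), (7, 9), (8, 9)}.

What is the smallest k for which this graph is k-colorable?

1, 4, 5, 8, 9 are mutually adjacent (a clique of size 5), so at least 5 colors are needed.
A valid assignment using 5 colors: 1=a, 2=e, 3=c, 4=d, 5=b, 6=e, 7=d, 8=e, 9=c. Each edge has distinct colors on its endpoints.

5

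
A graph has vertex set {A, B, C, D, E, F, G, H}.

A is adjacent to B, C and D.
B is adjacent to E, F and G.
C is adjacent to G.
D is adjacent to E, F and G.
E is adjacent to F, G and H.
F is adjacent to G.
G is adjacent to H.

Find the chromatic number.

4

B, E, F, G form a clique, so at least 4 colors are needed.
4 colors suffice: color red → {A, G}; color blue → {C, E}; color green → {B, D, H}; color yellow → {F}. Each edge has distinct colors on its endpoints.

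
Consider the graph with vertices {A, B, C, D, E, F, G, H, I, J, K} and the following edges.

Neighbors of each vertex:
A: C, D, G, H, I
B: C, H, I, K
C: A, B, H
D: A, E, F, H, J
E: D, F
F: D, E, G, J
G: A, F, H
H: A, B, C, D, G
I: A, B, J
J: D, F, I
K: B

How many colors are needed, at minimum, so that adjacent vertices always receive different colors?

D, E, F form a triangle, so at least 3 colors are needed.
3 colors suffice: color 1 → {A, B, F}; color 2 → {E, H, J, K}; color 3 → {C, D, G, I}. Each edge has distinct colors on its endpoints.

3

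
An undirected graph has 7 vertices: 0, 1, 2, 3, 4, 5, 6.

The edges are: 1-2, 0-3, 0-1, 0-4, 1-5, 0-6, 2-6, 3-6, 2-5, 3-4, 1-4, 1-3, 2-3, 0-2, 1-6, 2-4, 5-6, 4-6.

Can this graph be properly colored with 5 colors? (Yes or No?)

No

0, 1, 2, 3, 4, 6 form a clique, so at least 6 colors are needed.
So 5 colors are not enough.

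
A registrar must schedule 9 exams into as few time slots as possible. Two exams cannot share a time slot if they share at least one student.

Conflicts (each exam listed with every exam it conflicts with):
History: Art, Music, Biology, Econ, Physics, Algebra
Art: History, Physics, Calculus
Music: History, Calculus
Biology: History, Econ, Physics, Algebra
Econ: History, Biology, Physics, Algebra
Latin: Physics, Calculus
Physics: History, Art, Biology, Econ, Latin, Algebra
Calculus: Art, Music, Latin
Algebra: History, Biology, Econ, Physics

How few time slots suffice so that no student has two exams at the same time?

History, Biology, Econ, Physics, Algebra all conflict with each other, so at least 5 time slots are needed.
5 time slots suffice: time slot 1 → {History, Calculus}; time slot 2 → {Music, Physics}; time slot 3 → {Art, Latin, Algebra}; time slot 4 → {Biology}; time slot 5 → {Econ}. Every pair that conflicts lands in different time slots.

5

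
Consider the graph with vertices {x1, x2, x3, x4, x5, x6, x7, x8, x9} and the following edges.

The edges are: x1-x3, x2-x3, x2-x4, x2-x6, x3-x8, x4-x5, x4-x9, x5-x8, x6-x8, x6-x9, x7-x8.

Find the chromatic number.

3

The cycle x4-x2-x3-x8-x5-x4 has odd length 5, so it cannot be 2-colored; at least 3 colors are needed.
A valid assignment using 3 colors: x1=1, x2=1, x3=2, x4=2, x5=3, x6=2, x7=2, x8=1, x9=1. Every edge joins two different colors.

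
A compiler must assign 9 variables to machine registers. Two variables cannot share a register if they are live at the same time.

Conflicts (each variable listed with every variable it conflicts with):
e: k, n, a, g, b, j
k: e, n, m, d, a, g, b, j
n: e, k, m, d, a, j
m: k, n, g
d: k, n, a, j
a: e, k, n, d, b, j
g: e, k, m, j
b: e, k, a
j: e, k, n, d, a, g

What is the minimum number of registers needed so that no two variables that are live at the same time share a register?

e, k, n, a, j pairwise conflict, so at least 5 registers are needed.
5 registers suffice: register 1 → {k}; register 2 → {m, b, j}; register 3 → {n, g}; register 4 → {e, d}; register 5 → {a}. Each listed conflict is separated.

5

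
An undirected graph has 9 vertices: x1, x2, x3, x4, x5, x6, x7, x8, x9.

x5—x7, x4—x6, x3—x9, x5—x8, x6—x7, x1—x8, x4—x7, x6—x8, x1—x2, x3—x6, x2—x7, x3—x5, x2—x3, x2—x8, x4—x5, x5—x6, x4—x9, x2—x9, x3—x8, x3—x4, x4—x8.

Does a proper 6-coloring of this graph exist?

Yes

The chromatic number is 5. x3, x4, x5, x6, x8 form a clique, so at least 5 colors are needed.
One proper 5-coloring: x1=2, x2=3, x3=2, x4=3, x5=5, x6=4, x7=1, x8=1, x9=1.
Since 6 ≥ 5, a proper 6-coloring certainly exists.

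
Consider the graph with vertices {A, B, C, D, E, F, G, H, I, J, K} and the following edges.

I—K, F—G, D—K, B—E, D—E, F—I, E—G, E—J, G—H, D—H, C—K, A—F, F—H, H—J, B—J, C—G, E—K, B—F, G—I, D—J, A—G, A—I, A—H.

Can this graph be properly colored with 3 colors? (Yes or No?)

A, F, G, I form a clique, so at least 4 colors are needed.
So 3 colors are not enough.

No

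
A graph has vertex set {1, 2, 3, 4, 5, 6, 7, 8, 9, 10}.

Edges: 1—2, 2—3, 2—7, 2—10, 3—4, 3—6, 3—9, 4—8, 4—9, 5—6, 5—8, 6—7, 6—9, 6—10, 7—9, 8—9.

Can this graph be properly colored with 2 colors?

4, 8, 9 are pairwise adjacent, so at least 3 colors are needed.
So 2 colors are not enough.

No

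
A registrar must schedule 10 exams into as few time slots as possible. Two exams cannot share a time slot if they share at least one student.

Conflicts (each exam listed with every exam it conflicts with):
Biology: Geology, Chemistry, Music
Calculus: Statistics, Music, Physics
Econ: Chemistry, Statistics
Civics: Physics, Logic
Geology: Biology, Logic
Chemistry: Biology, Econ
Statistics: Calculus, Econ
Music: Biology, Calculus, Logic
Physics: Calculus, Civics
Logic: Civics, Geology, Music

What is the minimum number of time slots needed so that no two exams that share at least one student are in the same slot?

3

The cycle Physics-Calculus-Music-Logic-Civics-Physics has odd length 5, so it cannot be 2-colored; at least 3 time slots are needed.
A valid assignment using 3 time slots: Biology=1, Calculus=1, Econ=1, Civics=2, Geology=2, Chemistry=2, Statistics=2, Music=2, Physics=3, Logic=1. Every pair that conflicts lands in different time slots.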